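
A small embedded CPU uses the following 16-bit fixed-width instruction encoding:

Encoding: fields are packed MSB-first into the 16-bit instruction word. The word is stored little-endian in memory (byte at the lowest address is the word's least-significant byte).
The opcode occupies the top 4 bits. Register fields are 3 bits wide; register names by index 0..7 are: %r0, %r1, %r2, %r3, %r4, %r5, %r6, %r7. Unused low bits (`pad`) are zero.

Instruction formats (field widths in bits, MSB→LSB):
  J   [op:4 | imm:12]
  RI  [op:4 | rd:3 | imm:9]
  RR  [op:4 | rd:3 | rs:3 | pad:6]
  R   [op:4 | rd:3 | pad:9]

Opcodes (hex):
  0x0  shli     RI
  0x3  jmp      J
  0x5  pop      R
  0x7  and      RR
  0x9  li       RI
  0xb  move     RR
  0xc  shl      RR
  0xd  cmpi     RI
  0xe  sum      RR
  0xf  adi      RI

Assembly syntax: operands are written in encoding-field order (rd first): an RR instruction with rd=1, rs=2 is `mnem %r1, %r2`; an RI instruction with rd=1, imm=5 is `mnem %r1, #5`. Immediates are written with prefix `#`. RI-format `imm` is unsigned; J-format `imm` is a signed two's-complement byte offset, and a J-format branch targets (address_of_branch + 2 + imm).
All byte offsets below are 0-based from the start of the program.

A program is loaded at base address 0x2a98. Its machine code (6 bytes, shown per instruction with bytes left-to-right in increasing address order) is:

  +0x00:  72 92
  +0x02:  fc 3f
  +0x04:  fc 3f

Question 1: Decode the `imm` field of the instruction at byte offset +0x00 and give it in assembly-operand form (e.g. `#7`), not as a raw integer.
[00] 72 92 → 0x9272
  top 4b → 0x9 → li [RI]
  rd@[11:9]=0x1 ⇒ %r1
  imm@[8:0]=0x72 ⇒ #114

#114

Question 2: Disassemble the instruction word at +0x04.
+0x04: fc 3f ⇒ word 0x3ffc (little)
  top 4b → 0x3 → jmp [J]
  imm@[11:0]=0xffc (s12→-4) ⇒ #-4

jmp #-4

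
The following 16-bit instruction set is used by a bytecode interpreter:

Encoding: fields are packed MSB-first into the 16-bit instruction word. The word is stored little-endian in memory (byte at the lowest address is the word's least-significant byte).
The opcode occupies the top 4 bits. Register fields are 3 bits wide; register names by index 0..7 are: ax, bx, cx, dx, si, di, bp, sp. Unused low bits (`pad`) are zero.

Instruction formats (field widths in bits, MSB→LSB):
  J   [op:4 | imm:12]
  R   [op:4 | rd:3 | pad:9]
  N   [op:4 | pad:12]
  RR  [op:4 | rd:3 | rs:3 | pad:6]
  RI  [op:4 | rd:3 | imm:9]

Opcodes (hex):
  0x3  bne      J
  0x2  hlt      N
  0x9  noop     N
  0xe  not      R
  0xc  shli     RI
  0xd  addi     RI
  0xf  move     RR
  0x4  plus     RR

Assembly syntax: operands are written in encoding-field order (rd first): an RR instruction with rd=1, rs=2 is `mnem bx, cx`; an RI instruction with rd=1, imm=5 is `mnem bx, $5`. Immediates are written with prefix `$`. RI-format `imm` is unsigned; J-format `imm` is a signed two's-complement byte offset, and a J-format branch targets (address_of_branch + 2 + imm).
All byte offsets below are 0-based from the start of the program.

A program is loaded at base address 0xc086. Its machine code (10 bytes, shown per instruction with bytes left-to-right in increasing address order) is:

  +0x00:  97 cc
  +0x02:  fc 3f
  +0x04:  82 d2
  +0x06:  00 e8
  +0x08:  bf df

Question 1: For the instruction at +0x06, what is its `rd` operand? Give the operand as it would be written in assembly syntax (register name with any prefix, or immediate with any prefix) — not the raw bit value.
si

[06] 00 e8 → 0xe800
  top 4b → 0xe → not [R]
  [11:9] rd=4 = si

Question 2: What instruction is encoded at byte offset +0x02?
[02] fc 3f → 0x3ffc
  op=0x3ffc>>12=0x3 ⇒ bne (J)
  imm@[11:0]=0xffc (s12→-4) ⇒ $-4

bne $-4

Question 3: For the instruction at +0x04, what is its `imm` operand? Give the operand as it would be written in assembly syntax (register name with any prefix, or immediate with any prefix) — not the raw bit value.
$130

+0x04: 82 d2 ⇒ word 0xd282 (little)
  op=0xd282>>12=0xd ⇒ addi (RI)
  rd: (w>>9)&0x7=0x1 → bx
  imm: (w>>0)&0x1ff=0x82 → $130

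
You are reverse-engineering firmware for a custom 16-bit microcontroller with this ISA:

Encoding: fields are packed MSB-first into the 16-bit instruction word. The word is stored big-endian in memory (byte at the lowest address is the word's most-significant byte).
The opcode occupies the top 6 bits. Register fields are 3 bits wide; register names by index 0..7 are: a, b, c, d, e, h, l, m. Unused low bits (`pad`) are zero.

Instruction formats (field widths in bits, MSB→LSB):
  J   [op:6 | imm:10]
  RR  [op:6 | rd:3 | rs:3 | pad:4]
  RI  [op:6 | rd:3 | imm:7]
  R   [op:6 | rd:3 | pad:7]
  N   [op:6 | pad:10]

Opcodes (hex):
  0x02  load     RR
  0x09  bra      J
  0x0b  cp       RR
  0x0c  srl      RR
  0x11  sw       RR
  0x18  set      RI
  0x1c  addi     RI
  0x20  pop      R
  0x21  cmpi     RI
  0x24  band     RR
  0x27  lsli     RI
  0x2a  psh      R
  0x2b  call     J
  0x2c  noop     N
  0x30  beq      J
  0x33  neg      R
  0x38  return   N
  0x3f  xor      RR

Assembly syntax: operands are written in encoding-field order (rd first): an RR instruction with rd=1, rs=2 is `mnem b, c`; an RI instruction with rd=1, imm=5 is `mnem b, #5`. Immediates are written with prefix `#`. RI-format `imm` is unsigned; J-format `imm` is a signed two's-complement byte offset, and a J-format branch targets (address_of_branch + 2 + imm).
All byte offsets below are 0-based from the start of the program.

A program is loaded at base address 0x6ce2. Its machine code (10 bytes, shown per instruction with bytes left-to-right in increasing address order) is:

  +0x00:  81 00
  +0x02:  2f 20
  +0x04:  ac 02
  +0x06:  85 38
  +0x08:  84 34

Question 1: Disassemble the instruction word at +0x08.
cmpi a, #52

@+08  big-endian(84 34) = 0x8434
  op=0x8434>>10=0x21 ⇒ cmpi (RI)
  [9:7] rd=0 = a
  [6:0] imm=52 = #52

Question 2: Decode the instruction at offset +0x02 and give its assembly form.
off 0x02: read 2f 20 as big → 0x2f20
  op=0x2f20>>10=0xb ⇒ cp (RR)
  rd: (w>>7)&0x7=0x6 → l
  rs: (w>>4)&0x7=0x2 → c

cp l, c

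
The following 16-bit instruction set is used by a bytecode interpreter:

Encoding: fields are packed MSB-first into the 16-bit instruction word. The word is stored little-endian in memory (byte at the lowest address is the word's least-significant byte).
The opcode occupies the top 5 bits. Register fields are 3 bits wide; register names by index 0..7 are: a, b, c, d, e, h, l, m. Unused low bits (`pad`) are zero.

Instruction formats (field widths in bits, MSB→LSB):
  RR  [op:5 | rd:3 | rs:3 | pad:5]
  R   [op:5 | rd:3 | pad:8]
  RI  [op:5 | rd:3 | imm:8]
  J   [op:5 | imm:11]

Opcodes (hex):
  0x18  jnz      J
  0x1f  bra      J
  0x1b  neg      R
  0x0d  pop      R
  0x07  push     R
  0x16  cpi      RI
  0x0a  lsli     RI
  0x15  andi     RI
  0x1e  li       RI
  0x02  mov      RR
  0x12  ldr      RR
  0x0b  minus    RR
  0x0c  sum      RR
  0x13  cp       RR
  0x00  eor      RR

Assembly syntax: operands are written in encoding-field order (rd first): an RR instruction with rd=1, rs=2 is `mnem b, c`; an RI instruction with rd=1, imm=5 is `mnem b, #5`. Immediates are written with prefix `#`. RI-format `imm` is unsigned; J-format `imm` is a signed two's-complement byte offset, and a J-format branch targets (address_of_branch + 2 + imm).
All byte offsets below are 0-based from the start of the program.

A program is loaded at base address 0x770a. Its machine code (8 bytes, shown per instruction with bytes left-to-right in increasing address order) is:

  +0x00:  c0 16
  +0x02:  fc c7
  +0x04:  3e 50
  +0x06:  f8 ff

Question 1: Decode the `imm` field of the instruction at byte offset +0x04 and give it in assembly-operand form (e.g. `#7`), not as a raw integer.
#62

@+04  little-endian(3e 50) = 0x503e
  opcode bits[15:11]=0xa: lsli/RI
  rd@[10:8]=0x0 ⇒ a
  imm@[7:0]=0x3e ⇒ #62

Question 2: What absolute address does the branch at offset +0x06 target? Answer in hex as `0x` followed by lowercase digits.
@+06  little-endian(f8 ff) = 0xfff8
  top 5b → 0x1f → bra [J]
  imm: (w>>0)&0x7ff=0x7f8 (s11→-8) → #-8
  target = base 0x770a + off 0x06 + 2 + imm -8 = 0x770a

0x770a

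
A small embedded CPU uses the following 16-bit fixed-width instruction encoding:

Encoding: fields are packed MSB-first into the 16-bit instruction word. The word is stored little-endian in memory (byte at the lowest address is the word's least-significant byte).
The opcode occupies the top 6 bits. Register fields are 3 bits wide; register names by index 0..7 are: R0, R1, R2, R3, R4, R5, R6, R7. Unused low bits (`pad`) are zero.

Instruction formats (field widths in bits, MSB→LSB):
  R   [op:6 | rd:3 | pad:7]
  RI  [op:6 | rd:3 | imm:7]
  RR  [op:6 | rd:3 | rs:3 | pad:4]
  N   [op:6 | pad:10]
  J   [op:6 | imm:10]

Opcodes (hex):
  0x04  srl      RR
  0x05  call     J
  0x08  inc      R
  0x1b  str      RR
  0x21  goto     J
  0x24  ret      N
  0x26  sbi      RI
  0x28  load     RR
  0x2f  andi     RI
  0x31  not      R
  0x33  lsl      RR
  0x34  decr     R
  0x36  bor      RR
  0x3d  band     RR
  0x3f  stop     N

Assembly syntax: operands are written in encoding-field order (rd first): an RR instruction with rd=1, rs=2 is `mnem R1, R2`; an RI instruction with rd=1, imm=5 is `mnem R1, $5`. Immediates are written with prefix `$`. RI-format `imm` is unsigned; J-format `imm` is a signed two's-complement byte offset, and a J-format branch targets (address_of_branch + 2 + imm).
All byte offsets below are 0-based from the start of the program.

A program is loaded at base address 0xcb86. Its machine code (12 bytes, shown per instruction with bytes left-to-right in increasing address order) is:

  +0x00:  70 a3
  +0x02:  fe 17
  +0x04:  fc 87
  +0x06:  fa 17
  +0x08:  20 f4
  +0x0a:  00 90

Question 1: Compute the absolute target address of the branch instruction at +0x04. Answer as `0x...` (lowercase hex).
+0x04: fc 87 ⇒ word 0x87fc (little)
  opcode bits[15:10]=0x21: goto/J
  imm: (w>>0)&0x3ff=0x3fc (s10→-4) → $-4
  target = base 0xcb86 + off 0x04 + 2 + imm -4 = 0xcb88

0xcb88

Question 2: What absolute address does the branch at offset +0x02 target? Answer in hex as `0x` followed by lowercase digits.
@+02  little-endian(fe 17) = 0x17fe
  top 6b → 0x5 → call [J]
  imm@[9:0]=0x3fe (s10→-2) ⇒ $-2
  target = base 0xcb86 + off 0x02 + 2 + imm -2 = 0xcb88

0xcb88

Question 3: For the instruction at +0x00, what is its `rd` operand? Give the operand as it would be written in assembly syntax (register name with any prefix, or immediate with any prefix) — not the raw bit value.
off 0x00: read 70 a3 as little → 0xa370
  op=0xa370>>10=0x28 ⇒ load (RR)
  rd: (w>>7)&0x7=0x6 → R6
  rs: (w>>4)&0x7=0x7 → R7

R6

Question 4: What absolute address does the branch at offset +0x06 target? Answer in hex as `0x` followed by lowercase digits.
@+06  little-endian(fa 17) = 0x17fa
  opcode bits[15:10]=0x5: call/J
  imm: (w>>0)&0x3ff=0x3fa (s10→-6) → $-6
  target = base 0xcb86 + off 0x06 + 2 + imm -6 = 0xcb88

0xcb88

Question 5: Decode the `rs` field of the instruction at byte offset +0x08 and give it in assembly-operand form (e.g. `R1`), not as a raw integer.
[08] 20 f4 → 0xf420
  op=0xf420>>10=0x3d ⇒ band (RR)
  rd@[9:7]=0x0 ⇒ R0
  rs@[6:4]=0x2 ⇒ R2

R2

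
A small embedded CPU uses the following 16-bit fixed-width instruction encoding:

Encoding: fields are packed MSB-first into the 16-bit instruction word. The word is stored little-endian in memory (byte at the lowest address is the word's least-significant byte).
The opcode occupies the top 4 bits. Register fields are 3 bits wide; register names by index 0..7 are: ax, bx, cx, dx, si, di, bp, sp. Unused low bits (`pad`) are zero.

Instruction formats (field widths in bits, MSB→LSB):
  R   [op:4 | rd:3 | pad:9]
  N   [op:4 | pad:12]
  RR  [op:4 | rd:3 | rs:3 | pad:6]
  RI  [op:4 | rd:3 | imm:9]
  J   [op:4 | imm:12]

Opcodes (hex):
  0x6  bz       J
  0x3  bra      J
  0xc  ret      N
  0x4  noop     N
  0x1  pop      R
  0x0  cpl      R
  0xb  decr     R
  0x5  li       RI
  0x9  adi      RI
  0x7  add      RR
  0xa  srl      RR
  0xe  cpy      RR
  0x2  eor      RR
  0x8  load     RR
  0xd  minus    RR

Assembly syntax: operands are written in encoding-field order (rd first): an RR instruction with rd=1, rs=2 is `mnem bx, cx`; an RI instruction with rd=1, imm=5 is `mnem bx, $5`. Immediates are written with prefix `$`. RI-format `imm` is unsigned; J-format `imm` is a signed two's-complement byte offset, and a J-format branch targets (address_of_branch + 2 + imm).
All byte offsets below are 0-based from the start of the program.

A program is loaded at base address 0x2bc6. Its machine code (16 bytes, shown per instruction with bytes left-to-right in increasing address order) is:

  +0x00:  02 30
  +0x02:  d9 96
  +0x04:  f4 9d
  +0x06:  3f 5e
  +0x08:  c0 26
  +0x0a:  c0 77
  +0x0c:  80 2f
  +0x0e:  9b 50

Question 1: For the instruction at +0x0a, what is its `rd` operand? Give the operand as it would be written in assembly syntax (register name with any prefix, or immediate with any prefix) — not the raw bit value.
dx

@+0a  little-endian(c0 77) = 0x77c0
  opcode bits[15:12]=0x7: add/RR
  rd@[11:9]=0x3 ⇒ dx
  rs@[8:6]=0x7 ⇒ sp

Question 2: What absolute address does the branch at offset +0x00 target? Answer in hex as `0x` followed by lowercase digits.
off 0x00: read 02 30 as little → 0x3002
  opcode bits[15:12]=0x3: bra/J
  [11:0] imm=2 = $2
  target = base 0x2bc6 + off 0x00 + 2 + imm 2 = 0x2bca

0x2bca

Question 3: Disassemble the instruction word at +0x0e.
li ax, $155

@+0e  little-endian(9b 50) = 0x509b
  op=0x509b>>12=0x5 ⇒ li (RI)
  rd: (w>>9)&0x7=0x0 → ax
  imm: (w>>0)&0x1ff=0x9b → $155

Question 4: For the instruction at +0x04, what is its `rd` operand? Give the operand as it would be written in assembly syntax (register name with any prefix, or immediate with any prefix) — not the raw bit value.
+0x04: f4 9d ⇒ word 0x9df4 (little)
  op=0x9df4>>12=0x9 ⇒ adi (RI)
  rd: (w>>9)&0x7=0x6 → bp
  imm: (w>>0)&0x1ff=0x1f4 → $500

bp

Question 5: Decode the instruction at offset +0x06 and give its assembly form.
li sp, $63

[06] 3f 5e → 0x5e3f
  opcode bits[15:12]=0x5: li/RI
  rd: (w>>9)&0x7=0x7 → sp
  imm: (w>>0)&0x1ff=0x3f → $63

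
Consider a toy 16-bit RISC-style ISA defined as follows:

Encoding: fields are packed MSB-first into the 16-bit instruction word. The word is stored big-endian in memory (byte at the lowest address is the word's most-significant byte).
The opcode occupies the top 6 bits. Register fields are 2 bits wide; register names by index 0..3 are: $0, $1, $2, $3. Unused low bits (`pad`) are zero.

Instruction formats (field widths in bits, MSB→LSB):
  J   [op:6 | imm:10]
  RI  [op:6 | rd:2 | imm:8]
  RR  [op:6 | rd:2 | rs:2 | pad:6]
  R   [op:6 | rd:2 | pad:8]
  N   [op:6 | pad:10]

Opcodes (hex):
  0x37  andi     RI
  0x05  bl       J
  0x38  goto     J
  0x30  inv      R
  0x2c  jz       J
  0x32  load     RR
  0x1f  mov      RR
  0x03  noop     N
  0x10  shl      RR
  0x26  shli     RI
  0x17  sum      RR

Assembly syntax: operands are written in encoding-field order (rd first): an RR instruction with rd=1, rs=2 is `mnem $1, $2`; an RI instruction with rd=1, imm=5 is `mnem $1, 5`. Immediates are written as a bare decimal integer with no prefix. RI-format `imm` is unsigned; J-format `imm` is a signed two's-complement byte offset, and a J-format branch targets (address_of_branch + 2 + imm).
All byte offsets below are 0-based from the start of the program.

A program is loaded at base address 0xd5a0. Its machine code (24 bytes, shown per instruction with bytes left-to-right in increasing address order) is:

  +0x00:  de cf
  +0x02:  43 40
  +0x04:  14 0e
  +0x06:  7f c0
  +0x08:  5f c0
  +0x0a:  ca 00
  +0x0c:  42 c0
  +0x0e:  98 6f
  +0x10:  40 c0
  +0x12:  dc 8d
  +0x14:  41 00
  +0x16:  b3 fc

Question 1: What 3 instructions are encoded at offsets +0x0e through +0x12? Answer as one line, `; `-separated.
shli $0, 111; shl $0, $3; andi $0, 141

@+0e  big-endian(98 6f) = 0x986f
  opcode bits[15:10]=0x26: shli/RI
  rd: (w>>8)&0x3=0x0 → $0
  imm: (w>>0)&0xff=0x6f → 111
@+10  big-endian(40 c0) = 0x40c0
  opcode bits[15:10]=0x10: shl/RR
  rd: (w>>8)&0x3=0x0 → $0
  rs: (w>>6)&0x3=0x3 → $3
@+12  big-endian(dc 8d) = 0xdc8d
  opcode bits[15:10]=0x37: andi/RI
  rd: (w>>8)&0x3=0x0 → $0
  imm: (w>>0)&0xff=0x8d → 141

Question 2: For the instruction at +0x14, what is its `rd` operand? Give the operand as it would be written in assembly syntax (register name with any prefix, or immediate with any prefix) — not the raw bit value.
+0x14: 41 00 ⇒ word 0x4100 (big)
  opcode bits[15:10]=0x10: shl/RR
  [9:8] rd=1 = $1
  [7:6] rs=0 = $0

$1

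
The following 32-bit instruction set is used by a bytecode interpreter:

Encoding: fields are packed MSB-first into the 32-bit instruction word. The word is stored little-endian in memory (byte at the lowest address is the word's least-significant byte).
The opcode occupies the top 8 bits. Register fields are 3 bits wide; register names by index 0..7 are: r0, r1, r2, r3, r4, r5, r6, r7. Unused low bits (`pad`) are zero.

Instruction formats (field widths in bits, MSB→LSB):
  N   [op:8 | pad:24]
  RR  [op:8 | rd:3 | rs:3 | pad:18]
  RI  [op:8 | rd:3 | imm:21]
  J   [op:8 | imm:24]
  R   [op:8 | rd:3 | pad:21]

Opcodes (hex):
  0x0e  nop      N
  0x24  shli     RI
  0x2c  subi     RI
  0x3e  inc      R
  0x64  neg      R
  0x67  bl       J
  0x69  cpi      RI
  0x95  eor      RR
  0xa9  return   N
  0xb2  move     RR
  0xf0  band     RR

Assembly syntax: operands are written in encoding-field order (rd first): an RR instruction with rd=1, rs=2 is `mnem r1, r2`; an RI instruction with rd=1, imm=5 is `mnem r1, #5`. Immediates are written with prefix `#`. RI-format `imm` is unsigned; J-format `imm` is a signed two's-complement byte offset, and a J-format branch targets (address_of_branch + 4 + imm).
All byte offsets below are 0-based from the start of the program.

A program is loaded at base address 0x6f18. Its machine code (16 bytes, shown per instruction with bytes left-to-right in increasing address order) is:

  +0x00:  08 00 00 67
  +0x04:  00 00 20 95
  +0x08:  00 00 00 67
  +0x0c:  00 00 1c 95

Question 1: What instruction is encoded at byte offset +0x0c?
eor r0, r7

+0x0c: 00 00 1c 95 ⇒ word 0x951c0000 (little)
  opcode bits[31:24]=0x95: eor/RR
  [23:21] rd=0 = r0
  [20:18] rs=7 = r7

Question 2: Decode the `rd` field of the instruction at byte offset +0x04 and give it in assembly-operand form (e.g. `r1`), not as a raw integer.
+0x04: 00 00 20 95 ⇒ word 0x95200000 (little)
  opcode bits[31:24]=0x95: eor/RR
  [23:21] rd=1 = r1
  [20:18] rs=0 = r0

r1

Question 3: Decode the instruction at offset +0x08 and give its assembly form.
bl #0

[08] 00 00 00 67 → 0x67000000
  opcode bits[31:24]=0x67: bl/J
  imm: (w>>0)&0xffffff=0x0 → #0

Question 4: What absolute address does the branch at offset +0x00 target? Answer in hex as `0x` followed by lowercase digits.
[00] 08 00 00 67 → 0x67000008
  op=0x67000008>>24=0x67 ⇒ bl (J)
  [23:0] imm=8 = #8
  target = base 0x6f18 + off 0x00 + 4 + imm 8 = 0x6f24

0x6f24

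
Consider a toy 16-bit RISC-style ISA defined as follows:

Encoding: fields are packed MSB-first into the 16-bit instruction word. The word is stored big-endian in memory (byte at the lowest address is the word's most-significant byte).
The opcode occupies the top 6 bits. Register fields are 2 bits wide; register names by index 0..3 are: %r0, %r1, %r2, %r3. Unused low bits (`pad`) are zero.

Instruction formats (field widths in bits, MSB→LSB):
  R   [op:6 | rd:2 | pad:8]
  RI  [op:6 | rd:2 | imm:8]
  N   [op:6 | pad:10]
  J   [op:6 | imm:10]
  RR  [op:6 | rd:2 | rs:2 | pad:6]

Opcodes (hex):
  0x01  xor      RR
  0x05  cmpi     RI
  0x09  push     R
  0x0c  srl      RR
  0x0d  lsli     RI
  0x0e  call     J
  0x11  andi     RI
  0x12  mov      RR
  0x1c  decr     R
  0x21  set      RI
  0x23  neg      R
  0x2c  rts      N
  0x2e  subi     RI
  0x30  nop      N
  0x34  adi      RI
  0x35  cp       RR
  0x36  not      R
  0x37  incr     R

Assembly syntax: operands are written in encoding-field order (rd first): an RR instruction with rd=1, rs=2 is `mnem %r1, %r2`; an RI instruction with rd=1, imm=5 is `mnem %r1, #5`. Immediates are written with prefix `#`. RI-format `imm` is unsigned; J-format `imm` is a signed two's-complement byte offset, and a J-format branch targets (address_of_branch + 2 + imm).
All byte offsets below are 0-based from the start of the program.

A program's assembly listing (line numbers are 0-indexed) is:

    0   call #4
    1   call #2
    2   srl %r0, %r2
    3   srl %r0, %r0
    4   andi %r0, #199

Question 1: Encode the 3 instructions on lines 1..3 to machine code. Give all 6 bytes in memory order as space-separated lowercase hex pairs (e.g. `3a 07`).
38 02 30 80 30 00

1. call fields op=0xe:6|imm=2:10 → word 3802h → 38 02
2. srl fields op=0xc:6|rd=0:2|rs=2:2|pad=0:6 → word 3080h → 30 80
3. srl fields op=0xc:6|rd=0:2|rs=0:2|pad=0:6 → word 3000h → 30 00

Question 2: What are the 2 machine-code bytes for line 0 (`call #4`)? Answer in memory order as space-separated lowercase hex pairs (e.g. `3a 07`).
38 04

L0: call op=0xe:6|imm=4:10 ⇒ 0x3804 ⇒ big 38 04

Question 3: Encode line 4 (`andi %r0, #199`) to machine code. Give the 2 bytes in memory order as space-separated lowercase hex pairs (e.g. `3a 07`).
L4: andi op=0x11:6|rd=0:2|imm=199:8 ⇒ 0x44c7 ⇒ big 44 c7

44 c7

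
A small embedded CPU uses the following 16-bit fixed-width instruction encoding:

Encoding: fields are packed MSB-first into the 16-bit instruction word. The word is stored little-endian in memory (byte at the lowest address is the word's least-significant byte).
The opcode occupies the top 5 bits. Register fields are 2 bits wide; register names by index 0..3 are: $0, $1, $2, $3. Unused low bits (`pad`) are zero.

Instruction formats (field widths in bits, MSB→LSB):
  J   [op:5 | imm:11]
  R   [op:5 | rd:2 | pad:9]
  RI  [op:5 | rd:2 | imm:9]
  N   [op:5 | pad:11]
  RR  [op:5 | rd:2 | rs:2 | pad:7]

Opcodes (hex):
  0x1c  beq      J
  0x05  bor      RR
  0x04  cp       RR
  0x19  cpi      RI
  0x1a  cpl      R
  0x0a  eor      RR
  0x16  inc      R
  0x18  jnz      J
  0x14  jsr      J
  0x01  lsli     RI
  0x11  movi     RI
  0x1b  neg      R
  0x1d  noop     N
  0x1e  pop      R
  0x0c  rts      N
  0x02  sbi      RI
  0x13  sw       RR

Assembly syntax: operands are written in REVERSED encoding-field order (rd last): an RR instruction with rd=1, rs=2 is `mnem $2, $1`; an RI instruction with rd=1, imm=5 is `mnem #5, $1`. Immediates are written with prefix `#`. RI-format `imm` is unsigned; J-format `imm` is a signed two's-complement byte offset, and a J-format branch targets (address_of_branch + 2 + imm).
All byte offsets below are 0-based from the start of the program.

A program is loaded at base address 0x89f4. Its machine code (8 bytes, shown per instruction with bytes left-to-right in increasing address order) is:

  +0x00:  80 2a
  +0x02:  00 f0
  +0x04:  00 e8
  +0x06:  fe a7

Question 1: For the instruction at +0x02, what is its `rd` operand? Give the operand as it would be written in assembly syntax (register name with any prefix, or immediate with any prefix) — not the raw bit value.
+0x02: 00 f0 ⇒ word 0xf000 (little)
  opcode bits[15:11]=0x1e: pop/R
  rd@[10:9]=0x0 ⇒ $0

$0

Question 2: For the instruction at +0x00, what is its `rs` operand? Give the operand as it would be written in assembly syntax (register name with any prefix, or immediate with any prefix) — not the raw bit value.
off 0x00: read 80 2a as little → 0x2a80
  opcode bits[15:11]=0x5: bor/RR
  [10:9] rd=1 = $1
  [8:7] rs=1 = $1

$1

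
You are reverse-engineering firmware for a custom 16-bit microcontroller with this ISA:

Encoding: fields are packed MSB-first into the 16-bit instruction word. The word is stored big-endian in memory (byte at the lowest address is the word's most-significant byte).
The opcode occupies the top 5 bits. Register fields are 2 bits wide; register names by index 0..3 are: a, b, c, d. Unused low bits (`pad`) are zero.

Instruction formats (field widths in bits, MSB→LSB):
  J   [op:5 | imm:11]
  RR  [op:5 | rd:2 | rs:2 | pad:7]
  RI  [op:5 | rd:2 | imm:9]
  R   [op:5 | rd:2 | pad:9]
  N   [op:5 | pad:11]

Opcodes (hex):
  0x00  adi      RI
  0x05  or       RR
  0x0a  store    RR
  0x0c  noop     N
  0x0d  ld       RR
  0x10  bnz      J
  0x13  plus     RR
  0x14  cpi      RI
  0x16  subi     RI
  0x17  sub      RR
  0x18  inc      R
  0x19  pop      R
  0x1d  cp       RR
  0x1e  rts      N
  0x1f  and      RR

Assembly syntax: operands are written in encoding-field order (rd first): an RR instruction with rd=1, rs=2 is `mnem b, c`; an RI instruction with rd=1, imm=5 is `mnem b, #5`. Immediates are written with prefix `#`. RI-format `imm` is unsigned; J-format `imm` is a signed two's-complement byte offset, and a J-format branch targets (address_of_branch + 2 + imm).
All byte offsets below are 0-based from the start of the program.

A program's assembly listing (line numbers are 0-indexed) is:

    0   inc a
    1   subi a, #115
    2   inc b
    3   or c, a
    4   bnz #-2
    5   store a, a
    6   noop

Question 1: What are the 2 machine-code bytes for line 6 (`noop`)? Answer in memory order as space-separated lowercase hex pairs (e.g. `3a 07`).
6. noop fields op=0xc:5|pad=0:11 → word 6000h → 60 00

60 00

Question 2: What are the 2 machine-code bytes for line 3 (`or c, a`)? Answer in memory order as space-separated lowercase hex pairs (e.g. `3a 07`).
3. or fields op=0x5:5|rd=2:2|rs=0:2|pad=0:7 → word 2c00h → 2c 00

2c 00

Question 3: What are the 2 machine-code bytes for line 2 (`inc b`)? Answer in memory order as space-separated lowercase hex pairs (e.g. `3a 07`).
2. inc fields op=0x18:5|rd=1:2|pad=0:9 → word c200h → c2 00

c2 00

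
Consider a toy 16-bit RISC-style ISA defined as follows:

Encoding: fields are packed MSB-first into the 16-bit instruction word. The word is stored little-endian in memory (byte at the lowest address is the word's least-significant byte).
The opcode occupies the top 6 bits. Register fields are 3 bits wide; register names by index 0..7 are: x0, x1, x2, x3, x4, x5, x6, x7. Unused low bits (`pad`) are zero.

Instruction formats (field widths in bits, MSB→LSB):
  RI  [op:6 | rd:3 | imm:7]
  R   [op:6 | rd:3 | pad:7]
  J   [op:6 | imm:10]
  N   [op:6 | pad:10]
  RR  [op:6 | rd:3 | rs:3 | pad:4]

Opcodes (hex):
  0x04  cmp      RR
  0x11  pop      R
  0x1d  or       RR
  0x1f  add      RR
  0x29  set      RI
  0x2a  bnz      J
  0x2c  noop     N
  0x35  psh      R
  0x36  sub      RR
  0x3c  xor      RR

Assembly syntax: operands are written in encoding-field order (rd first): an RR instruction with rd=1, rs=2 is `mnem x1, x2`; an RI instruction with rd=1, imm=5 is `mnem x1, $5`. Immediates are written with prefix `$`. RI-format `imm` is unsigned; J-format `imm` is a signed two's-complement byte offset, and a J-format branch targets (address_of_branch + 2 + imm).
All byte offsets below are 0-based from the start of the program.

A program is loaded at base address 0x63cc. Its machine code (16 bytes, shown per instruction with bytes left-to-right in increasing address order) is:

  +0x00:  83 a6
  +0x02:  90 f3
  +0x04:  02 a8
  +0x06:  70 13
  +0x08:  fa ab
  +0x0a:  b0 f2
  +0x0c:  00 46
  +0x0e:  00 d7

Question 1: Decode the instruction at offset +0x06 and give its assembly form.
cmp x6, x7

off 0x06: read 70 13 as little → 0x1370
  top 6b → 0x4 → cmp [RR]
  rd@[9:7]=0x6 ⇒ x6
  rs@[6:4]=0x7 ⇒ x7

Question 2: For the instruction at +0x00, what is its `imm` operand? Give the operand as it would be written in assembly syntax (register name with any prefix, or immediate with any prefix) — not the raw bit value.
off 0x00: read 83 a6 as little → 0xa683
  op=0xa683>>10=0x29 ⇒ set (RI)
  rd: (w>>7)&0x7=0x5 → x5
  imm: (w>>0)&0x7f=0x3 → $3

$3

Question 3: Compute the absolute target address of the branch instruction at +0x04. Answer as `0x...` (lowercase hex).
0x63d4

@+04  little-endian(02 a8) = 0xa802
  top 6b → 0x2a → bnz [J]
  imm@[9:0]=0x2 ⇒ $2
  target = base 0x63cc + off 0x04 + 2 + imm 2 = 0x63d4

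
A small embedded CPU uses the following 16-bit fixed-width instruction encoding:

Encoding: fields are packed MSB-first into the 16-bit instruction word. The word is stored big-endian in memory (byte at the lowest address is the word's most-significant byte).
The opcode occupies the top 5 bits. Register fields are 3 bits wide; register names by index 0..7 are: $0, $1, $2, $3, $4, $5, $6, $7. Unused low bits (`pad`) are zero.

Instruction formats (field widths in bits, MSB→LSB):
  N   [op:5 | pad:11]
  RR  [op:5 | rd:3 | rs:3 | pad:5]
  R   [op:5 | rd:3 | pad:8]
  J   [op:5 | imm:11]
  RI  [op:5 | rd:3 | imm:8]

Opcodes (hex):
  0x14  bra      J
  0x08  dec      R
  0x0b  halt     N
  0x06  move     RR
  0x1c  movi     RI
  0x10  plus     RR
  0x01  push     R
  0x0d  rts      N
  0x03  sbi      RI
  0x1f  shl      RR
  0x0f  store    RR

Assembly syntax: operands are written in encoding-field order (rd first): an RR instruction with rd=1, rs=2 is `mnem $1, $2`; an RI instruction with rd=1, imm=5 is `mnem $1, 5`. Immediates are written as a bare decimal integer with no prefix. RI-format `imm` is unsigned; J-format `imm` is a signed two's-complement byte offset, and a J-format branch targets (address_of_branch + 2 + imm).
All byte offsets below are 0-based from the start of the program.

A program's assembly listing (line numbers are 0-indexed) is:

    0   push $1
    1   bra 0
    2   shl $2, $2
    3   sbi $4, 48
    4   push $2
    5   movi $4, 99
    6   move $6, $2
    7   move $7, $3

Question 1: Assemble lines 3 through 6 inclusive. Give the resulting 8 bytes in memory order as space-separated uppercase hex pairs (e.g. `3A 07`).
line 3 (sbi): pack op=0x3:5|rd=4:3|imm=48:8 = 0x1c30; big→ 1c 30
line 4 (push): pack op=0x1:5|rd=2:3|pad=0:8 = 0x0a00; big→ 0a 00
line 5 (movi): pack op=0x1c:5|rd=4:3|imm=99:8 = 0xe463; big→ e4 63
line 6 (move): pack op=0x6:5|rd=6:3|rs=2:3|pad=0:5 = 0x3640; big→ 36 40

1C 30 0A 00 E4 63 36 40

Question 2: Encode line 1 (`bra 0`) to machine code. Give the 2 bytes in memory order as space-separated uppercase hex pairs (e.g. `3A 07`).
L1: bra op=0x14:5|imm=0:11 ⇒ 0xa000 ⇒ big a0 00

A0 00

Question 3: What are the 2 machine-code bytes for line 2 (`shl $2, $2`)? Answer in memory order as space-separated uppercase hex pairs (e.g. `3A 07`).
L2: shl op=0x1f:5|rd=2:3|rs=2:3|pad=0:5 ⇒ 0xfa40 ⇒ big fa 40

FA 40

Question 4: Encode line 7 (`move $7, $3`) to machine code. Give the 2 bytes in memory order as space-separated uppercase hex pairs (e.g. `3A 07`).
line 7 (move): pack op=0x6:5|rd=7:3|rs=3:3|pad=0:5 = 0x3760; big→ 37 60

37 60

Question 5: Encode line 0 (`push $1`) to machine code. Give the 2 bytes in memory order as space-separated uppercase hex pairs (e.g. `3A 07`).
09 00

L0: push op=0x1:5|rd=1:3|pad=0:8 ⇒ 0x0900 ⇒ big 09 00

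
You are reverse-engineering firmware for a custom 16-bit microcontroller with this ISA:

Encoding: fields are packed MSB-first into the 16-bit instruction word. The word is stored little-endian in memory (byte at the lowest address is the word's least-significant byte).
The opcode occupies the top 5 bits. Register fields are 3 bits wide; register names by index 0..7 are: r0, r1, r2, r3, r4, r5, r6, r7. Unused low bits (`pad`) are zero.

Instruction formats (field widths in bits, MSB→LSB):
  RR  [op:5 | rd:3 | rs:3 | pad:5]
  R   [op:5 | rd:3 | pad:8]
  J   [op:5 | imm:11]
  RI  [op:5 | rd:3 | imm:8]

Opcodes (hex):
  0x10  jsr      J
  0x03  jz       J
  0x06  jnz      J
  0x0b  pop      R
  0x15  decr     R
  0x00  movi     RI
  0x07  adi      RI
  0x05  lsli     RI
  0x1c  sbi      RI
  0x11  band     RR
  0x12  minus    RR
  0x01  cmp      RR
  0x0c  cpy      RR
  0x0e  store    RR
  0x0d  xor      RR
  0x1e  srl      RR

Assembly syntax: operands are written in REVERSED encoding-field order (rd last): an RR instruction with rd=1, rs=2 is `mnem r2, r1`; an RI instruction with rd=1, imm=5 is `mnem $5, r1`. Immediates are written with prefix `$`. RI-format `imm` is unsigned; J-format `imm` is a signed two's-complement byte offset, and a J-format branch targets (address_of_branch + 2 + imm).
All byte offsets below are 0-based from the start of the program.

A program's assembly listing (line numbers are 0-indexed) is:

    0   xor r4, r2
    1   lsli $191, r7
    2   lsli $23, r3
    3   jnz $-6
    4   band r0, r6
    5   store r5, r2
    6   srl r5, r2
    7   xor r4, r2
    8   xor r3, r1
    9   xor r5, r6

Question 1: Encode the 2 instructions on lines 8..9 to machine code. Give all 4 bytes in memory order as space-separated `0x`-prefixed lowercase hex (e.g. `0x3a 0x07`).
line 8 (xor): pack op=0xd:5|rd=1:3|rs=3:3|pad=0:5 = 0x6960; little→ 60 69
line 9 (xor): pack op=0xd:5|rd=6:3|rs=5:3|pad=0:5 = 0x6ea0; little→ a0 6e

0x60 0x69 0xa0 0x6e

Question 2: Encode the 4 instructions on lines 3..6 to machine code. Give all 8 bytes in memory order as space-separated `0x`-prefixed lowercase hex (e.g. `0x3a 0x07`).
0xfa 0x37 0x00 0x8e 0xa0 0x72 0xa0 0xf2

L3: jnz op=0x6:5|imm=-6:11 ⇒ 0x37fa ⇒ little fa 37
L4: band op=0x11:5|rd=6:3|rs=0:3|pad=0:5 ⇒ 0x8e00 ⇒ little 00 8e
L5: store op=0xe:5|rd=2:3|rs=5:3|pad=0:5 ⇒ 0x72a0 ⇒ little a0 72
L6: srl op=0x1e:5|rd=2:3|rs=5:3|pad=0:5 ⇒ 0xf2a0 ⇒ little a0 f2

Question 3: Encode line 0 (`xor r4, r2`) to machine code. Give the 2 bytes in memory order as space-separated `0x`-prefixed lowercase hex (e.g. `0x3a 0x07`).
0x80 0x6a

L0: xor op=0xd:5|rd=2:3|rs=4:3|pad=0:5 ⇒ 0x6a80 ⇒ little 80 6a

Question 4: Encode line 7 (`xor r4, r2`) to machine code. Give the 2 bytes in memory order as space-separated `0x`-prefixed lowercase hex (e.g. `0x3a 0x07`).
line 7 (xor): pack op=0xd:5|rd=2:3|rs=4:3|pad=0:5 = 0x6a80; little→ 80 6a

0x80 0x6a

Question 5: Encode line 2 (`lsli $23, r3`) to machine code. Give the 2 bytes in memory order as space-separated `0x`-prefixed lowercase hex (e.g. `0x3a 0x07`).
line 2 (lsli): pack op=0x5:5|rd=3:3|imm=23:8 = 0x2b17; little→ 17 2b

0x17 0x2b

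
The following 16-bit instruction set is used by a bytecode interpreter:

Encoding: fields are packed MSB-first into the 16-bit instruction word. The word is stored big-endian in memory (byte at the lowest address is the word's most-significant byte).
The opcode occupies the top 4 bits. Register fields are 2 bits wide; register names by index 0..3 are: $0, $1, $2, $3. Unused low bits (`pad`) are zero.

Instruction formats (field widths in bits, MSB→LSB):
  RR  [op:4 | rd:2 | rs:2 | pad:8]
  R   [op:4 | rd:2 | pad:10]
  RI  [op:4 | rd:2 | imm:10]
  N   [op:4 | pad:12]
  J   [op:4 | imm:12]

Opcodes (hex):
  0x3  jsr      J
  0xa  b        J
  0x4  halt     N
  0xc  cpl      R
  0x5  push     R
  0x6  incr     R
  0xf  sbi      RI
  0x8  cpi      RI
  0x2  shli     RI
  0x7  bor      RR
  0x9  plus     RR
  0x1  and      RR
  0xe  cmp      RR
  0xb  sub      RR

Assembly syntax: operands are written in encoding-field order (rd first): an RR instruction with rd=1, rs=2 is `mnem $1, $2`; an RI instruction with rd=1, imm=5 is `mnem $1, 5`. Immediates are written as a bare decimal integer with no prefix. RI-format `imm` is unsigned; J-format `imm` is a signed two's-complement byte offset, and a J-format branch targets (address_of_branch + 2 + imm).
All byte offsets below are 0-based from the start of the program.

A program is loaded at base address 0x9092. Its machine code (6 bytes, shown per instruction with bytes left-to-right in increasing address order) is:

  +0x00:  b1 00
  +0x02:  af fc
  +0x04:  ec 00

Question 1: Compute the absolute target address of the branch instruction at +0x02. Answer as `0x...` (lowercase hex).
0x9092

off 0x02: read af fc as big → 0xaffc
  opcode bits[15:12]=0xa: b/J
  [11:0] imm=4092 (s12→-4) = -4
  target = base 0x9092 + off 0x02 + 2 + imm -4 = 0x9092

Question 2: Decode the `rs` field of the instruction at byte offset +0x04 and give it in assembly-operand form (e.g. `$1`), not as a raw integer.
$0

@+04  big-endian(ec 00) = 0xec00
  op=0xec00>>12=0xe ⇒ cmp (RR)
  rd: (w>>10)&0x3=0x3 → $3
  rs: (w>>8)&0x3=0x0 → $0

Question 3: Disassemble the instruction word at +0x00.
off 0x00: read b1 00 as big → 0xb100
  top 4b → 0xb → sub [RR]
  rd: (w>>10)&0x3=0x0 → $0
  rs: (w>>8)&0x3=0x1 → $1

sub $0, $1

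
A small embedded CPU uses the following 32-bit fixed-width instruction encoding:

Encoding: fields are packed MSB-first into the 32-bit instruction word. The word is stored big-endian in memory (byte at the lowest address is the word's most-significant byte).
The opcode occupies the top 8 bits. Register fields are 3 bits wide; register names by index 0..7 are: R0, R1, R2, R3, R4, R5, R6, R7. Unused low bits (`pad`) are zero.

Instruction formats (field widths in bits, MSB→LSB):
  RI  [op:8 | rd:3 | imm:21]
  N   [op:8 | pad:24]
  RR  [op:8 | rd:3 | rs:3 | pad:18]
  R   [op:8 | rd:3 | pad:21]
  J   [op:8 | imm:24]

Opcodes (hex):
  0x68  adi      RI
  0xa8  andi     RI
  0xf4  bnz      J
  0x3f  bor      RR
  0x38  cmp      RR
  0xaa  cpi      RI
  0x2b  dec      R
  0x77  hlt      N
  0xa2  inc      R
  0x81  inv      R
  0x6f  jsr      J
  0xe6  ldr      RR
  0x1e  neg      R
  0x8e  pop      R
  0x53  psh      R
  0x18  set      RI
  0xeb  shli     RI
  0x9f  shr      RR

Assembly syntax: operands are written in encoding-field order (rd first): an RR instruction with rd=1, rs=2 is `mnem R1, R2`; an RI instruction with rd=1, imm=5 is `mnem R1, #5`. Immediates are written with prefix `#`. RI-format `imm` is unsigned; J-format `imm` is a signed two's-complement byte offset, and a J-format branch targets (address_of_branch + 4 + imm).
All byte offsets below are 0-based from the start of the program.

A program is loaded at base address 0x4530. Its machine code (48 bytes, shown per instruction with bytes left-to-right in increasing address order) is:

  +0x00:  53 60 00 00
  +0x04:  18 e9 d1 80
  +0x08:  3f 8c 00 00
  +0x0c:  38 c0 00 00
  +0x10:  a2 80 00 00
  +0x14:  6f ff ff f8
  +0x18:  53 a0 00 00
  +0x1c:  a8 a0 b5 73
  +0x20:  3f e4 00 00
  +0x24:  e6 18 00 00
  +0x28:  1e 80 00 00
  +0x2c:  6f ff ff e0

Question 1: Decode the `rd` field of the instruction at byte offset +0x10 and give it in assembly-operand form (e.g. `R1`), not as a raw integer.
@+10  big-endian(a2 80 00 00) = 0xa2800000
  opcode bits[31:24]=0xa2: inc/R
  rd: (w>>21)&0x7=0x4 → R4

R4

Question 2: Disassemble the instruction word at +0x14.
jsr #-8

off 0x14: read 6f ff ff f8 as big → 0x6ffffff8
  op=0x6ffffff8>>24=0x6f ⇒ jsr (J)
  imm: (w>>0)&0xffffff=0xfffff8 (s24→-8) → #-8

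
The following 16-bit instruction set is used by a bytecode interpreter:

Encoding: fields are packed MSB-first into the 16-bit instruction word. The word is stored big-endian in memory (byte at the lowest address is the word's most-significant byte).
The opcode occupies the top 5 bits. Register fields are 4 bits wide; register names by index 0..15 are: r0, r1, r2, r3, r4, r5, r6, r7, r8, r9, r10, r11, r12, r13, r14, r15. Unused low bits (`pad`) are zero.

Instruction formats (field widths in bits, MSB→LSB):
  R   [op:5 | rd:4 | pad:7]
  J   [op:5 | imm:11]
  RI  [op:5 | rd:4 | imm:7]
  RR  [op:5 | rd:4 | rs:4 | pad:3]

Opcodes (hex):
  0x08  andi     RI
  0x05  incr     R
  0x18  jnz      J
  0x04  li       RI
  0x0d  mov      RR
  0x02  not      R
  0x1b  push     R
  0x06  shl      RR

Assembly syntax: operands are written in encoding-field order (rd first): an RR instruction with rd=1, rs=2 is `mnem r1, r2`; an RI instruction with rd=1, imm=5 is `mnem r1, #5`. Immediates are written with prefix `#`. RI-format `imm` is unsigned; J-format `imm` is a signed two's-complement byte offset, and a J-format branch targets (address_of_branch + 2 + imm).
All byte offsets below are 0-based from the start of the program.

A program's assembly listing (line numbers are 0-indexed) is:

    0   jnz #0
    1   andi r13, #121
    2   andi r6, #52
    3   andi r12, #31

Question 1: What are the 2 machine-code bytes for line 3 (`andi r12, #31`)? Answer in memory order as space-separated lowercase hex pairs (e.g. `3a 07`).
3. andi fields op=0x8:5|rd=12:4|imm=31:7 → word 461fh → 46 1f

46 1f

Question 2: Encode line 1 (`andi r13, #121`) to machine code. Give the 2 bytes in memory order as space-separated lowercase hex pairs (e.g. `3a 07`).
line 1 (andi): pack op=0x8:5|rd=13:4|imm=121:7 = 0x46f9; big→ 46 f9

46 f9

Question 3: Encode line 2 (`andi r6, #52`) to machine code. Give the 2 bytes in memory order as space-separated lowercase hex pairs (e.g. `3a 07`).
43 34

2. andi fields op=0x8:5|rd=6:4|imm=52:7 → word 4334h → 43 34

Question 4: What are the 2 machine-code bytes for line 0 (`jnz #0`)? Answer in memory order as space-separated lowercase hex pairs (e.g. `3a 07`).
c0 00

0. jnz fields op=0x18:5|imm=0:11 → word c000h → c0 00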